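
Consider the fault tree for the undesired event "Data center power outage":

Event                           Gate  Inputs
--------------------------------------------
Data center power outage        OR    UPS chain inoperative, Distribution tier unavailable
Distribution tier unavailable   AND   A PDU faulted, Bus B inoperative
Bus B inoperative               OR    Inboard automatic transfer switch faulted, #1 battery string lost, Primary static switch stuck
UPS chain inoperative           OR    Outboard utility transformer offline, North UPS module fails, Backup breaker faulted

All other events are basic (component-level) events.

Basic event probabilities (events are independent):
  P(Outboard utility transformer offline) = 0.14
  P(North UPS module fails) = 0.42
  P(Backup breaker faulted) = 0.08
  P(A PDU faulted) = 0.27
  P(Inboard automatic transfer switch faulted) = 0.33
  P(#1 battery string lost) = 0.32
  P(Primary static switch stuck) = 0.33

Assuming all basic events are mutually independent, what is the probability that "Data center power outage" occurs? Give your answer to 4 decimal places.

P(UPS chain inoperative) [OR] = 1 − (1−0.14) × (1−0.42) × (1−0.08) = 0.541104
P(Bus B inoperative) [OR] = 1 − (1−0.33) × (1−0.32) × (1−0.33) = 0.694748
P(Distribution tier unavailable) [AND] = 0.27 × 0.694748 = 0.187582
P(Data center power outage) [OR] = 1 − (1−0.541104) × (1−0.187582) = 0.627185
Rounded to 4 decimal places: P(Data center power outage) ≈ 0.6272.

0.6272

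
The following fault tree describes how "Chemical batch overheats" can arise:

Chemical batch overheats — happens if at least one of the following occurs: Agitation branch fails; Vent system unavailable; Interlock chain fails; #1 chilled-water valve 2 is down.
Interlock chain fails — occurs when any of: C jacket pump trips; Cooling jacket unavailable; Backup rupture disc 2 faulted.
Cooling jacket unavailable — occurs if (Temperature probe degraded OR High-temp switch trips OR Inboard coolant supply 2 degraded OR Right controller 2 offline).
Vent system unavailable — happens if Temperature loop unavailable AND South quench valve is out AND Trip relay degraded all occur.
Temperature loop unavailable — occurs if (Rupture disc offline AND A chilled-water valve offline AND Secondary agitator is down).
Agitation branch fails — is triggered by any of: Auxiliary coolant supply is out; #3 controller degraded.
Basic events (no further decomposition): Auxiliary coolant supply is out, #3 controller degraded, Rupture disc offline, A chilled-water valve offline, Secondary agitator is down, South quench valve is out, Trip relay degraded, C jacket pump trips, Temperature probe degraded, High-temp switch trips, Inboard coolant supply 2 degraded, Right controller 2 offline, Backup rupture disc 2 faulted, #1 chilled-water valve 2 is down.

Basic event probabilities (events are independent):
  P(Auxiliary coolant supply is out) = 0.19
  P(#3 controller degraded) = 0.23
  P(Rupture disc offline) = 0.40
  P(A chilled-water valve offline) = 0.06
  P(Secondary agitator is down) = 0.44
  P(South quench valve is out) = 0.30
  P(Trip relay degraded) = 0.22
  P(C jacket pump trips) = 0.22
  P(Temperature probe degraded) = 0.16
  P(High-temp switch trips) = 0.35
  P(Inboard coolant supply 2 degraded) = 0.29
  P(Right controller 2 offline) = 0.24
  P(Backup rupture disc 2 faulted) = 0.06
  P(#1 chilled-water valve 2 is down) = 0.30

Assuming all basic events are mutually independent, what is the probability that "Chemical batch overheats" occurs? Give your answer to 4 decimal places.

0.9058

P(Agitation branch fails) [OR] = 1 − (1−0.19) × (1−0.23) = 0.376300
P(Temperature loop unavailable) [AND] = 0.40 × 0.06 × 0.44 = 0.010560
P(Vent system unavailable) [AND] = 0.010560 × 0.30 × 0.22 = 0.000697
P(Cooling jacket unavailable) [OR] = 1 − (1−0.16) × (1−0.35) × (1−0.29) × (1−0.24) = 0.705378
P(Interlock chain fails) [OR] = 1 − (1−0.22) × (1−0.705378) × (1−0.06) = 0.783983
P(Chemical batch overheats) [OR] = 1 − (1−0.376300) × (1−0.000697) × (1−0.783983) × (1−0.30) = 0.905755
Rounded to 4 decimal places: P(Chemical batch overheats) ≈ 0.9058.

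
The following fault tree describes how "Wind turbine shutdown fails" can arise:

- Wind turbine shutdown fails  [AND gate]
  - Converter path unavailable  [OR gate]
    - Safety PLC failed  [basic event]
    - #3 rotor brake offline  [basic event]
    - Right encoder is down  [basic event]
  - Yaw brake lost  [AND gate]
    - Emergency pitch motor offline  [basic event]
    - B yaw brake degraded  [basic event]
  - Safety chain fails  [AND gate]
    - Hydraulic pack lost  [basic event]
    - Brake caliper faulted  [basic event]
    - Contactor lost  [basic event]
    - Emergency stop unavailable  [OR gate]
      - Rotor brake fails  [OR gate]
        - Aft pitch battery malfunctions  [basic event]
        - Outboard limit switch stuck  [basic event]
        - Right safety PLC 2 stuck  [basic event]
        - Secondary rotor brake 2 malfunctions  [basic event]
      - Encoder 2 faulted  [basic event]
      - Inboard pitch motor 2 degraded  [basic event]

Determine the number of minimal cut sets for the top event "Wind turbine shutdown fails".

Converter path unavailable [OR]: union of children's cut sets → 3 cut set(s).
Yaw brake lost [AND]: one cut set from each child combined → 1 × 1 = 1 cut set(s).
Rotor brake fails [OR]: union of children's cut sets → 4 cut set(s).
Emergency stop unavailable [OR]: union of children's cut sets → 6 cut set(s).
Safety chain fails [AND]: one cut set from each child combined → 1 × 1 × 1 × 6 = 6 cut set(s).
Wind turbine shutdown fails [AND]: one cut set from each child combined → 3 × 1 × 6 = 18 cut set(s).

18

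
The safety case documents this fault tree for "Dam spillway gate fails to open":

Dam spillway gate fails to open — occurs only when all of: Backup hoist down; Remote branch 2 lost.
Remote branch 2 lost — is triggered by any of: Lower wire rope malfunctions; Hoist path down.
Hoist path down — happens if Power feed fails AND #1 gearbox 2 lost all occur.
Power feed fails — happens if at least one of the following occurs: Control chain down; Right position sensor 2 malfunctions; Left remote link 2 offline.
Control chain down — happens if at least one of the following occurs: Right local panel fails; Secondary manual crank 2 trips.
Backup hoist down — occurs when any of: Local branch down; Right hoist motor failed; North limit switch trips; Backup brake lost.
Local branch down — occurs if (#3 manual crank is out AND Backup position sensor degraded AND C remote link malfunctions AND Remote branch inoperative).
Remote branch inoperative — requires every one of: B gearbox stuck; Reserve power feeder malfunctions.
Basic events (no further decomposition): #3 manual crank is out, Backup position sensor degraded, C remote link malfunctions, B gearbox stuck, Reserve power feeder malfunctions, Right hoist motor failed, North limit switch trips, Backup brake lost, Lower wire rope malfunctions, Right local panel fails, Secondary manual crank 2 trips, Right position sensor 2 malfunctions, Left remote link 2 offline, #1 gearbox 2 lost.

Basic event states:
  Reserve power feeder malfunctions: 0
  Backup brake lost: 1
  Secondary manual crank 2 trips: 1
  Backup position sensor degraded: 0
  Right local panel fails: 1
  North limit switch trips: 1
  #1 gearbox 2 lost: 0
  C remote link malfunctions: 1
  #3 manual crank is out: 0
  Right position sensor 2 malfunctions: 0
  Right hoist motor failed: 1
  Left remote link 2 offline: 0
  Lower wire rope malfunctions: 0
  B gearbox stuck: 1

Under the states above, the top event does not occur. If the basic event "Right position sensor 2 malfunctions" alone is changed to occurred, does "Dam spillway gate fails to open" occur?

No

Counterfactual: set "Right position sensor 2 malfunctions" to occurred.
Remote branch inoperative [AND]: B gearbox stuck=occurs, Reserve power feeder malfunctions=not → not all inputs occur → does not occur.
Local branch down [AND]: #3 manual crank is out=not, Backup position sensor degraded=not, C remote link malfunctions=occurs, Remote branch inoperative=not → not all inputs occur → does not occur.
Backup hoist down [OR]: Local branch down=not, Right hoist motor failed=occurs, North limit switch trips=occurs, Backup brake lost=occurs → at least one input occurs → occurs.
Control chain down [OR]: Right local panel fails=occurs, Secondary manual crank 2 trips=occurs → at least one input occurs → occurs.
Power feed fails [OR]: Control chain down=occurs, Right position sensor 2 malfunctions=occurs, Left remote link 2 offline=not → at least one input occurs → occurs.
Hoist path down [AND]: Power feed fails=occurs, #1 gearbox 2 lost=not → not all inputs occur → does not occur.
Remote branch 2 lost [OR]: Lower wire rope malfunctions=not, Hoist path down=not → no input occurs → does not occur.
Dam spillway gate fails to open [AND]: Backup hoist down=occurs, Remote branch 2 lost=not → not all inputs occur → does not occur.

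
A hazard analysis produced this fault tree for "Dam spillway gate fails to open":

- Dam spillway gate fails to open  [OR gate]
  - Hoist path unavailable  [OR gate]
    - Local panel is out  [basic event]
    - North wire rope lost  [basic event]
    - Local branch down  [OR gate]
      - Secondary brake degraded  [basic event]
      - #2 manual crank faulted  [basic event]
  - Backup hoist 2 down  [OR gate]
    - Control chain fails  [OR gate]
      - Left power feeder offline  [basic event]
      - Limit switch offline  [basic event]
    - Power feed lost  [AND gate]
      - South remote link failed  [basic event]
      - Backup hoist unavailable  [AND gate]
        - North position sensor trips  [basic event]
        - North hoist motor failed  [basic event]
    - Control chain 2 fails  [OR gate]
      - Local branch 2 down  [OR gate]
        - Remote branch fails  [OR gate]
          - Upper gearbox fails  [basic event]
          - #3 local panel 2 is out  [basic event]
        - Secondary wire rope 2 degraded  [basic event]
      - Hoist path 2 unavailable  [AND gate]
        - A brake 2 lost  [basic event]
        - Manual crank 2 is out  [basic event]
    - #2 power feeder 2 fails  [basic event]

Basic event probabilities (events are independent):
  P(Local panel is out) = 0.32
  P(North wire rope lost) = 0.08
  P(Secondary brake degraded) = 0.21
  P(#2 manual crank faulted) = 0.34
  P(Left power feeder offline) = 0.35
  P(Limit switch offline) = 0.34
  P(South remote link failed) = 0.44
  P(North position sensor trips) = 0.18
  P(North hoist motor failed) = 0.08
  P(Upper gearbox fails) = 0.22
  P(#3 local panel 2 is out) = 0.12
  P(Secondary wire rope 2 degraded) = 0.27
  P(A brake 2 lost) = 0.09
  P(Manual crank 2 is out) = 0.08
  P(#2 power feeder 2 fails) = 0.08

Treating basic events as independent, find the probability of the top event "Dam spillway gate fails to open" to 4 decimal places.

0.9364

P(Local branch down) [OR] = 1 − (1−0.21) × (1−0.34) = 0.478600
P(Hoist path unavailable) [OR] = 1 − (1−0.32) × (1−0.08) × (1−0.478600) = 0.673812
P(Control chain fails) [OR] = 1 − (1−0.35) × (1−0.34) = 0.571000
P(Backup hoist unavailable) [AND] = 0.18 × 0.08 = 0.014400
P(Power feed lost) [AND] = 0.44 × 0.014400 = 0.006336
P(Remote branch fails) [OR] = 1 − (1−0.22) × (1−0.12) = 0.313600
P(Local branch 2 down) [OR] = 1 − (1−0.313600) × (1−0.27) = 0.498928
P(Hoist path 2 unavailable) [AND] = 0.09 × 0.08 = 0.007200
P(Control chain 2 fails) [OR] = 1 − (1−0.498928) × (1−0.007200) = 0.502536
P(Backup hoist 2 down) [OR] = 1 − (1−0.571000) × (1−0.006336) × (1−0.502536) × (1−0.08) = 0.804905
P(Dam spillway gate fails to open) [OR] = 1 − (1−0.673812) × (1−0.804905) = 0.936362
Rounded to 4 decimal places: P(Dam spillway gate fails to open) ≈ 0.9364.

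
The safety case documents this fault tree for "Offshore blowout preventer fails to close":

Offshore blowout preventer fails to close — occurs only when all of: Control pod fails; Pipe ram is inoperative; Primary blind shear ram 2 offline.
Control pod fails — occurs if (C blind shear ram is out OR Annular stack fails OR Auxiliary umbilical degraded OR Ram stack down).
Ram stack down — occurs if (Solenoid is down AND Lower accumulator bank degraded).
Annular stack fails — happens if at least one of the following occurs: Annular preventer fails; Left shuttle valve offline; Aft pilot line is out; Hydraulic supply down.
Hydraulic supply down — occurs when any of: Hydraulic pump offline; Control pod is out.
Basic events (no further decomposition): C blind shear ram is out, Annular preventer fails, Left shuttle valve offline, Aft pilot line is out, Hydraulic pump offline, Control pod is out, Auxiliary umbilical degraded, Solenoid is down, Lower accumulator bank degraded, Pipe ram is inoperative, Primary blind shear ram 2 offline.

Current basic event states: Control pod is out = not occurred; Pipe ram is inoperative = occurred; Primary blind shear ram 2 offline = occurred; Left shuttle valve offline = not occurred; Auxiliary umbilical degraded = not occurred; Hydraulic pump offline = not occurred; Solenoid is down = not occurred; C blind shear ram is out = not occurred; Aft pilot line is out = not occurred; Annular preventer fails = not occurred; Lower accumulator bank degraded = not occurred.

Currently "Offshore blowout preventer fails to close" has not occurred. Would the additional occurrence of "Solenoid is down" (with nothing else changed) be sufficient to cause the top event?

Counterfactual: set "Solenoid is down" to occurred.
Hydraulic supply down [OR]: Hydraulic pump offline=not, Control pod is out=not → no input occurs → does not occur.
Annular stack fails [OR]: Annular preventer fails=not, Left shuttle valve offline=not, Aft pilot line is out=not, Hydraulic supply down=not → no input occurs → does not occur.
Ram stack down [AND]: Solenoid is down=occurs, Lower accumulator bank degraded=not → not all inputs occur → does not occur.
Control pod fails [OR]: C blind shear ram is out=not, Annular stack fails=not, Auxiliary umbilical degraded=not, Ram stack down=not → no input occurs → does not occur.
Offshore blowout preventer fails to close [AND]: Control pod fails=not, Pipe ram is inoperative=occurs, Primary blind shear ram 2 offline=occurs → not all inputs occur → does not occur.

No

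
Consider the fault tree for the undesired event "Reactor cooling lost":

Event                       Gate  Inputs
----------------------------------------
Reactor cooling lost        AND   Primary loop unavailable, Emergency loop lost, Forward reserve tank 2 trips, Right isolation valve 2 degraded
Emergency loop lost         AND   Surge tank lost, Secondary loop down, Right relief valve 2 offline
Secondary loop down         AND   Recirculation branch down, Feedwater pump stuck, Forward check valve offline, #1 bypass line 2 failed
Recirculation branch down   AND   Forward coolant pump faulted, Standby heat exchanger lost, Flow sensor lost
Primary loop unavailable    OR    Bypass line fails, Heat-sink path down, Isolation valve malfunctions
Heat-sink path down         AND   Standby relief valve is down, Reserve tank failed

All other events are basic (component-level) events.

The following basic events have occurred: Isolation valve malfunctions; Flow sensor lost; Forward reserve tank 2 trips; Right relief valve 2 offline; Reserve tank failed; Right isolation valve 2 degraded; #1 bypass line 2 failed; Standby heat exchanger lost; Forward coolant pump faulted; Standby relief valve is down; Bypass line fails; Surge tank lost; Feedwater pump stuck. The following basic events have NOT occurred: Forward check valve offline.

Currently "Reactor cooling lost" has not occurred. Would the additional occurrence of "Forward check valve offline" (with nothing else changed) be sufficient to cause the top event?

Yes

Counterfactual: set "Forward check valve offline" to occurred.
Heat-sink path down [AND]: Standby relief valve is down=occurs, Reserve tank failed=occurs → all inputs occur → occurs.
Primary loop unavailable [OR]: Bypass line fails=occurs, Heat-sink path down=occurs, Isolation valve malfunctions=occurs → at least one input occurs → occurs.
Recirculation branch down [AND]: Forward coolant pump faulted=occurs, Standby heat exchanger lost=occurs, Flow sensor lost=occurs → all inputs occur → occurs.
Secondary loop down [AND]: Recirculation branch down=occurs, Feedwater pump stuck=occurs, Forward check valve offline=occurs, #1 bypass line 2 failed=occurs → all inputs occur → occurs.
Emergency loop lost [AND]: Surge tank lost=occurs, Secondary loop down=occurs, Right relief valve 2 offline=occurs → all inputs occur → occurs.
Reactor cooling lost [AND]: Primary loop unavailable=occurs, Emergency loop lost=occurs, Forward reserve tank 2 trips=occurs, Right isolation valve 2 degraded=occurs → all inputs occur → occurs.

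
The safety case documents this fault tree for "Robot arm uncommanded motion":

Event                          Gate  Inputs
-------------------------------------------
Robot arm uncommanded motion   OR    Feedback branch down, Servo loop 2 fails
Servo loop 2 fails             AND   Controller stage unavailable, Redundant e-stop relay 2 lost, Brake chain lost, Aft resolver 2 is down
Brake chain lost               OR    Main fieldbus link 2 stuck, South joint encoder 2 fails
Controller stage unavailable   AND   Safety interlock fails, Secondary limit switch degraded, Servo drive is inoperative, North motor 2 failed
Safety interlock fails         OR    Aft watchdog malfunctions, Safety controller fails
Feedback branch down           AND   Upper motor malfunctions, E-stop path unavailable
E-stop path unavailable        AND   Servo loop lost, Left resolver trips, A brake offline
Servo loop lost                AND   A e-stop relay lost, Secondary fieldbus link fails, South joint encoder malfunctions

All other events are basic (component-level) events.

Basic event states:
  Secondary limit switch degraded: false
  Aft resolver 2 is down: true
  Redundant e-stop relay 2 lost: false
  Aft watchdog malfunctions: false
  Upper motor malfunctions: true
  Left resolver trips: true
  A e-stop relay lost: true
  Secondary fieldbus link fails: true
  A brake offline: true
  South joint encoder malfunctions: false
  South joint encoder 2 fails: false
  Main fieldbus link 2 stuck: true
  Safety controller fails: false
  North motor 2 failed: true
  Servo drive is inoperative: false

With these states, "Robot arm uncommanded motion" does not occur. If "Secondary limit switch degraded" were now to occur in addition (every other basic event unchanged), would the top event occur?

No

Counterfactual: set "Secondary limit switch degraded" to occurred.
Servo loop lost [AND]: A e-stop relay lost=occurs, Secondary fieldbus link fails=occurs, South joint encoder malfunctions=not → not all inputs occur → does not occur.
E-stop path unavailable [AND]: Servo loop lost=not, Left resolver trips=occurs, A brake offline=occurs → not all inputs occur → does not occur.
Feedback branch down [AND]: Upper motor malfunctions=occurs, E-stop path unavailable=not → not all inputs occur → does not occur.
Safety interlock fails [OR]: Aft watchdog malfunctions=not, Safety controller fails=not → no input occurs → does not occur.
Controller stage unavailable [AND]: Safety interlock fails=not, Secondary limit switch degraded=occurs, Servo drive is inoperative=not, North motor 2 failed=occurs → not all inputs occur → does not occur.
Brake chain lost [OR]: Main fieldbus link 2 stuck=occurs, South joint encoder 2 fails=not → at least one input occurs → occurs.
Servo loop 2 fails [AND]: Controller stage unavailable=not, Redundant e-stop relay 2 lost=not, Brake chain lost=occurs, Aft resolver 2 is down=occurs → not all inputs occur → does not occur.
Robot arm uncommanded motion [OR]: Feedback branch down=not, Servo loop 2 fails=not → no input occurs → does not occur.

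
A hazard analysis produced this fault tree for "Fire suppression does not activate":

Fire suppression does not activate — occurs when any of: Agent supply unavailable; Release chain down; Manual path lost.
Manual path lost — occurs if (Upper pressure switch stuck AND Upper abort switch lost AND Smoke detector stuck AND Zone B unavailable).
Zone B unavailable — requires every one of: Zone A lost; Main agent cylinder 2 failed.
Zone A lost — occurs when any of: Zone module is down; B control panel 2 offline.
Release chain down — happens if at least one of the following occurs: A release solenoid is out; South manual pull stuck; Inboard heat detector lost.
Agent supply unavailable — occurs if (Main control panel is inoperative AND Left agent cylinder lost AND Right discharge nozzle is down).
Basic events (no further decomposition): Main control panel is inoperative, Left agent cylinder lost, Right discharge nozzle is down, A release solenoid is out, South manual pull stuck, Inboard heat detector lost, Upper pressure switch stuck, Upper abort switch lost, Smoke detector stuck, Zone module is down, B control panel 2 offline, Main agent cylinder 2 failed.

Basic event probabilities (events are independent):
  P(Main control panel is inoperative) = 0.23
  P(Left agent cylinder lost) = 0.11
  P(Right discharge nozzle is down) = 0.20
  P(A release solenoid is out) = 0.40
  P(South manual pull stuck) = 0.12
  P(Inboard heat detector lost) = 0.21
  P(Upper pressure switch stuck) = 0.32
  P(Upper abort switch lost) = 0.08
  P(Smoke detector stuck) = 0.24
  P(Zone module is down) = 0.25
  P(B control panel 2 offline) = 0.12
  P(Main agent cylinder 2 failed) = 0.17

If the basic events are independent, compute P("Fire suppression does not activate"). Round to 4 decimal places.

P(Agent supply unavailable) [AND] = 0.23 × 0.11 × 0.20 = 0.005060
P(Release chain down) [OR] = 1 − (1−0.40) × (1−0.12) × (1−0.21) = 0.582880
P(Zone A lost) [OR] = 1 − (1−0.25) × (1−0.12) = 0.340000
P(Zone B unavailable) [AND] = 0.340000 × 0.17 = 0.057800
P(Manual path lost) [AND] = 0.32 × 0.08 × 0.24 × 0.057800 = 0.000355
P(Fire suppression does not activate) [OR] = 1 − (1−0.005060) × (1−0.582880) × (1−0.000355) = 0.585138
Rounded to 4 decimal places: P(Fire suppression does not activate) ≈ 0.5851.

0.5851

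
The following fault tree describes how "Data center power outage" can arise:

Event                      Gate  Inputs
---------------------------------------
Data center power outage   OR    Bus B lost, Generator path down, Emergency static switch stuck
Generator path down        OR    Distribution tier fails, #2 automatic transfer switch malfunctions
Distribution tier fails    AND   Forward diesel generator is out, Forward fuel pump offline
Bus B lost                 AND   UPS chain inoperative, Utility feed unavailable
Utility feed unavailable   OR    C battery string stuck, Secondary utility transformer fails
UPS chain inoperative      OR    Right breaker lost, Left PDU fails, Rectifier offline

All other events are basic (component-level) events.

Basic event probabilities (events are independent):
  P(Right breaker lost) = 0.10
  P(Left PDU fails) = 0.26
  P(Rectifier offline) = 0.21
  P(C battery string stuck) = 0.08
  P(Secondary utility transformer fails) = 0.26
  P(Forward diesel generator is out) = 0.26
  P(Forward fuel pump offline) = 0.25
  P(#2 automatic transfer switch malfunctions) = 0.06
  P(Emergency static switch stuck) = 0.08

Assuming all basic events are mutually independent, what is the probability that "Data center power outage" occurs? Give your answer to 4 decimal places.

0.3137

P(UPS chain inoperative) [OR] = 1 − (1−0.10) × (1−0.26) × (1−0.21) = 0.473860
P(Utility feed unavailable) [OR] = 1 − (1−0.08) × (1−0.26) = 0.319200
P(Bus B lost) [AND] = 0.473860 × 0.319200 = 0.151256
P(Distribution tier fails) [AND] = 0.26 × 0.25 = 0.065000
P(Generator path down) [OR] = 1 − (1−0.065000) × (1−0.06) = 0.121100
P(Data center power outage) [OR] = 1 − (1−0.151256) × (1−0.121100) × (1−0.08) = 0.313716
Rounded to 4 decimal places: P(Data center power outage) ≈ 0.3137.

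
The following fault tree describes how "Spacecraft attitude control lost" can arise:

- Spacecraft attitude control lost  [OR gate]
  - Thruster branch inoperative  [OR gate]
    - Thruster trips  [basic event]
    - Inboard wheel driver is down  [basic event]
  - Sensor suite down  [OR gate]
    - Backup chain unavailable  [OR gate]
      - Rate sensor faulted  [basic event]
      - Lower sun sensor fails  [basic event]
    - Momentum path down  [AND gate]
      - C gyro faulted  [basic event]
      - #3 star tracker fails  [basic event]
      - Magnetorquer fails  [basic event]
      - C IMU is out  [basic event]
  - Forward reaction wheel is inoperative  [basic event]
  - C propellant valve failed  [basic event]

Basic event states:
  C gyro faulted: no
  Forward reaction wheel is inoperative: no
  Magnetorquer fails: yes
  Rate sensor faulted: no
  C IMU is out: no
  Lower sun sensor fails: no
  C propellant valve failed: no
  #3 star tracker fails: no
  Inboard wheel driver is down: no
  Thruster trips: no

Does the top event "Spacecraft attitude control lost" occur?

No

Thruster branch inoperative [OR]: Thruster trips=not, Inboard wheel driver is down=not → no input occurs → does not occur.
Backup chain unavailable [OR]: Rate sensor faulted=not, Lower sun sensor fails=not → no input occurs → does not occur.
Momentum path down [AND]: C gyro faulted=not, #3 star tracker fails=not, Magnetorquer fails=occurs, C IMU is out=not → not all inputs occur → does not occur.
Sensor suite down [OR]: Backup chain unavailable=not, Momentum path down=not → no input occurs → does not occur.
Spacecraft attitude control lost [OR]: Thruster branch inoperative=not, Sensor suite down=not, Forward reaction wheel is inoperative=not, C propellant valve failed=not → no input occurs → does not occur.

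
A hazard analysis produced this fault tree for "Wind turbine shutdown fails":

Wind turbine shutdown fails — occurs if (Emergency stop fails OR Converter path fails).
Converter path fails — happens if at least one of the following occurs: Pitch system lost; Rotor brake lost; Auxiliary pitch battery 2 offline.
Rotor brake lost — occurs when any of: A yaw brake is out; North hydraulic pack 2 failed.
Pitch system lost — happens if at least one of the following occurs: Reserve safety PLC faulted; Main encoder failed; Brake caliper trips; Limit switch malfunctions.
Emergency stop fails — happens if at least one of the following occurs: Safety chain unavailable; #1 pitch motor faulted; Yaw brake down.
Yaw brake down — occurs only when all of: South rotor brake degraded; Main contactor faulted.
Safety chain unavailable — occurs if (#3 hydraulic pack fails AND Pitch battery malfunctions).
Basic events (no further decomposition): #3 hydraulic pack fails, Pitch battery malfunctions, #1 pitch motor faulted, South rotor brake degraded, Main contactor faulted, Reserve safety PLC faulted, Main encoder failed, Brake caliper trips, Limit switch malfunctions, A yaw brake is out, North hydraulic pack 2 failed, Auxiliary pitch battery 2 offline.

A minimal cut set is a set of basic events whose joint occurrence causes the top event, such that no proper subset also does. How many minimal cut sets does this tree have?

10

Safety chain unavailable [AND]: one cut set from each child combined → 1 × 1 = 1 cut set(s).
Yaw brake down [AND]: one cut set from each child combined → 1 × 1 = 1 cut set(s).
Emergency stop fails [OR]: union of children's cut sets → 3 cut set(s).
Pitch system lost [OR]: union of children's cut sets → 4 cut set(s).
Rotor brake lost [OR]: union of children's cut sets → 2 cut set(s).
Converter path fails [OR]: union of children's cut sets → 7 cut set(s).
Wind turbine shutdown fails [OR]: union of children's cut sets → 10 cut set(s).
Minimal cut sets: {#3 hydraulic pack fails, Pitch battery malfunctions}; {#1 pitch motor faulted}; {Main contactor faulted, South rotor brake degraded}; {Reserve safety PLC faulted}; {Main encoder failed}; {Brake caliper trips}; {Limit switch malfunctions}; {A yaw brake is out}; {North hydraulic pack 2 failed}; {Auxiliary pitch battery 2 offline}.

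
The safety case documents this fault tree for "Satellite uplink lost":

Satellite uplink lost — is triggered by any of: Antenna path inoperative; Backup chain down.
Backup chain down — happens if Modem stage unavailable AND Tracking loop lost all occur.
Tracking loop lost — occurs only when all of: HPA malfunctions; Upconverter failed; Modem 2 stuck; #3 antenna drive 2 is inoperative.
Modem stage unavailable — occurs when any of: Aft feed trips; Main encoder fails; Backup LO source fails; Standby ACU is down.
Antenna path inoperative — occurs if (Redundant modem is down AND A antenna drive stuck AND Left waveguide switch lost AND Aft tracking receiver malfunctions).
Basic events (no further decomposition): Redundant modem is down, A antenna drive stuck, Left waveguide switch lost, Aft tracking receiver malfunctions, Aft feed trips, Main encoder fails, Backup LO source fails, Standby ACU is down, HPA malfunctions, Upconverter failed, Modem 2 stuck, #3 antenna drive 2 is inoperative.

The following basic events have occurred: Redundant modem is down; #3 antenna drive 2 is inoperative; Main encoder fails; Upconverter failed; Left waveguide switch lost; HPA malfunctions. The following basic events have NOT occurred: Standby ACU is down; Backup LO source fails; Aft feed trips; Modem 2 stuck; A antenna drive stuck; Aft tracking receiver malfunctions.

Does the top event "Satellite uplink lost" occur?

Antenna path inoperative [AND]: Redundant modem is down=occurs, A antenna drive stuck=not, Left waveguide switch lost=occurs, Aft tracking receiver malfunctions=not → not all inputs occur → does not occur.
Modem stage unavailable [OR]: Aft feed trips=not, Main encoder fails=occurs, Backup LO source fails=not, Standby ACU is down=not → at least one input occurs → occurs.
Tracking loop lost [AND]: HPA malfunctions=occurs, Upconverter failed=occurs, Modem 2 stuck=not, #3 antenna drive 2 is inoperative=occurs → not all inputs occur → does not occur.
Backup chain down [AND]: Modem stage unavailable=occurs, Tracking loop lost=not → not all inputs occur → does not occur.
Satellite uplink lost [OR]: Antenna path inoperative=not, Backup chain down=not → no input occurs → does not occur.

No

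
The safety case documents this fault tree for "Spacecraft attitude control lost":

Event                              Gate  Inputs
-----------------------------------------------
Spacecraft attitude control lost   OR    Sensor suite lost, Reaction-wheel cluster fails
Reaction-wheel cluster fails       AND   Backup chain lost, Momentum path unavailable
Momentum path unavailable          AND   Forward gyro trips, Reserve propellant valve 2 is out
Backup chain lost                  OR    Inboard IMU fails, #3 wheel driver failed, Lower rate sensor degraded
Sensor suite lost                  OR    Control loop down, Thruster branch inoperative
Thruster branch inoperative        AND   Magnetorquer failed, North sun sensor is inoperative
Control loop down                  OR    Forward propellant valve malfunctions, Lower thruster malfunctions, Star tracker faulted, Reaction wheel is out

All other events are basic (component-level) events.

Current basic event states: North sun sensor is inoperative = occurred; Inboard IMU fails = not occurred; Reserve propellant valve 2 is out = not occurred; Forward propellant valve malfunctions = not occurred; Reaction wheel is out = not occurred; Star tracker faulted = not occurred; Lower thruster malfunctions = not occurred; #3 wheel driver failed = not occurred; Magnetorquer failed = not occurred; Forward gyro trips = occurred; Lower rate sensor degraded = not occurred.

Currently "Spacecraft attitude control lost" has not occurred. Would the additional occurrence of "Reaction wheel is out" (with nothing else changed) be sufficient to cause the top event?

Counterfactual: set "Reaction wheel is out" to occurred.
Control loop down [OR]: Forward propellant valve malfunctions=not, Lower thruster malfunctions=not, Star tracker faulted=not, Reaction wheel is out=occurs → at least one input occurs → occurs.
Thruster branch inoperative [AND]: Magnetorquer failed=not, North sun sensor is inoperative=occurs → not all inputs occur → does not occur.
Sensor suite lost [OR]: Control loop down=occurs, Thruster branch inoperative=not → at least one input occurs → occurs.
Backup chain lost [OR]: Inboard IMU fails=not, #3 wheel driver failed=not, Lower rate sensor degraded=not → no input occurs → does not occur.
Momentum path unavailable [AND]: Forward gyro trips=occurs, Reserve propellant valve 2 is out=not → not all inputs occur → does not occur.
Reaction-wheel cluster fails [AND]: Backup chain lost=not, Momentum path unavailable=not → not all inputs occur → does not occur.
Spacecraft attitude control lost [OR]: Sensor suite lost=occurs, Reaction-wheel cluster fails=not → at least one input occurs → occurs.

Yes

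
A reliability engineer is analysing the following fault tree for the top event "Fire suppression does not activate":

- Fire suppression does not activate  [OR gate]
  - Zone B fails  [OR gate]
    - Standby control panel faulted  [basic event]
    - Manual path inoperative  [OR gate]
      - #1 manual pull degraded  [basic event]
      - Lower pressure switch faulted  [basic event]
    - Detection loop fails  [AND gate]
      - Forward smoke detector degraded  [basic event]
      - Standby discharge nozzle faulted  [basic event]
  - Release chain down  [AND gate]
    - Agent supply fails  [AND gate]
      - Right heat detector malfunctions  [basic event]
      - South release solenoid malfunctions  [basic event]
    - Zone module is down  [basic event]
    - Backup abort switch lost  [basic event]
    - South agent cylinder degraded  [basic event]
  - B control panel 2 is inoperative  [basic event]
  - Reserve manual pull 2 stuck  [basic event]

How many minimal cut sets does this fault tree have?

7

Manual path inoperative [OR]: union of children's cut sets → 2 cut set(s).
Detection loop fails [AND]: one cut set from each child combined → 1 × 1 = 1 cut set(s).
Zone B fails [OR]: union of children's cut sets → 4 cut set(s).
Agent supply fails [AND]: one cut set from each child combined → 1 × 1 = 1 cut set(s).
Release chain down [AND]: one cut set from each child combined → 1 × 1 × 1 × 1 = 1 cut set(s).
Fire suppression does not activate [OR]: union of children's cut sets → 7 cut set(s).
Minimal cut sets: {Standby control panel faulted}; {#1 manual pull degraded}; {Lower pressure switch faulted}; {Forward smoke detector degraded, Standby discharge nozzle faulted}; {Backup abort switch lost, Right heat detector malfunctions, South agent cylinder degraded, South release solenoid malfunctions, Zone module is down}; {B control panel 2 is inoperative}; {Reserve manual pull 2 stuck}.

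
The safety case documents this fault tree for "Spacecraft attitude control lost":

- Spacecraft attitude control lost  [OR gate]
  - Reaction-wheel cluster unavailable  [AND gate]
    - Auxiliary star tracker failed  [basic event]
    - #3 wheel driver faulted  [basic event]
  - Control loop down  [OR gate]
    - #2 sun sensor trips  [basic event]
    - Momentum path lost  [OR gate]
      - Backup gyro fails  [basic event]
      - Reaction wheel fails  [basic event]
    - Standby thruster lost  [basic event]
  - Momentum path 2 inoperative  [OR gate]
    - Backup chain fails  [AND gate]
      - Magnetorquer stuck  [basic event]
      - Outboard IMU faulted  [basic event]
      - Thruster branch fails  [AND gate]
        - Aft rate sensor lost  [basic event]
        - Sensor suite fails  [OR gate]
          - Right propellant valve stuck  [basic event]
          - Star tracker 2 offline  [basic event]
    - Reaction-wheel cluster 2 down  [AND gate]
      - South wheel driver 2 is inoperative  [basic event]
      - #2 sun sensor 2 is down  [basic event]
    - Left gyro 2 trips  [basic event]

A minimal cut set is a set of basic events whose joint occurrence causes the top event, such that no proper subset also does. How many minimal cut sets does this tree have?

Reaction-wheel cluster unavailable [AND]: one cut set from each child combined → 1 × 1 = 1 cut set(s).
Momentum path lost [OR]: union of children's cut sets → 2 cut set(s).
Control loop down [OR]: union of children's cut sets → 4 cut set(s).
Sensor suite fails [OR]: union of children's cut sets → 2 cut set(s).
Thruster branch fails [AND]: one cut set from each child combined → 1 × 2 = 2 cut set(s).
Backup chain fails [AND]: one cut set from each child combined → 1 × 1 × 2 = 2 cut set(s).
Reaction-wheel cluster 2 down [AND]: one cut set from each child combined → 1 × 1 = 1 cut set(s).
Momentum path 2 inoperative [OR]: union of children's cut sets → 4 cut set(s).
Spacecraft attitude control lost [OR]: union of children's cut sets → 9 cut set(s).
Minimal cut sets: {#3 wheel driver faulted, Auxiliary star tracker failed}; {#2 sun sensor trips}; {Backup gyro fails}; {Reaction wheel fails}; {Standby thruster lost}; {Aft rate sensor lost, Magnetorquer stuck, Outboard IMU faulted, Right propellant valve stuck}; {Aft rate sensor lost, Magnetorquer stuck, Outboard IMU faulted, Star tracker 2 offline}; {#2 sun sensor 2 is down, South wheel driver 2 is inoperative}; {Left gyro 2 trips}.

9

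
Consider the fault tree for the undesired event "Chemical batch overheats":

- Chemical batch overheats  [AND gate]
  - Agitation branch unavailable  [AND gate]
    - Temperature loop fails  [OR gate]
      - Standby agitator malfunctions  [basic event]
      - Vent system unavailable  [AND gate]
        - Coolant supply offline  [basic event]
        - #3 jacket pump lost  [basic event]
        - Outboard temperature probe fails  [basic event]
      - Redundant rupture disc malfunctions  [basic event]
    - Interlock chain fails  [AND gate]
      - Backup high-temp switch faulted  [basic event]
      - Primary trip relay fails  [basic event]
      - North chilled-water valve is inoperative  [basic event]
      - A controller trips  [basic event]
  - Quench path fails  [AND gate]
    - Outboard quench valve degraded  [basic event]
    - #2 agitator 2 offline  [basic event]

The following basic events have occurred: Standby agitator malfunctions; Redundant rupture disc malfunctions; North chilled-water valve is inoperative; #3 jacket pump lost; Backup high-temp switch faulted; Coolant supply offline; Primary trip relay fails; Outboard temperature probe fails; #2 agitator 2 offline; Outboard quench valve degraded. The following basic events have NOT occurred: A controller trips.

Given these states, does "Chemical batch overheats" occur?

Vent system unavailable [AND]: Coolant supply offline=occurs, #3 jacket pump lost=occurs, Outboard temperature probe fails=occurs → all inputs occur → occurs.
Temperature loop fails [OR]: Standby agitator malfunctions=occurs, Vent system unavailable=occurs, Redundant rupture disc malfunctions=occurs → at least one input occurs → occurs.
Interlock chain fails [AND]: Backup high-temp switch faulted=occurs, Primary trip relay fails=occurs, North chilled-water valve is inoperative=occurs, A controller trips=not → not all inputs occur → does not occur.
Agitation branch unavailable [AND]: Temperature loop fails=occurs, Interlock chain fails=not → not all inputs occur → does not occur.
Quench path fails [AND]: Outboard quench valve degraded=occurs, #2 agitator 2 offline=occurs → all inputs occur → occurs.
Chemical batch overheats [AND]: Agitation branch unavailable=not, Quench path fails=occurs → not all inputs occur → does not occur.

No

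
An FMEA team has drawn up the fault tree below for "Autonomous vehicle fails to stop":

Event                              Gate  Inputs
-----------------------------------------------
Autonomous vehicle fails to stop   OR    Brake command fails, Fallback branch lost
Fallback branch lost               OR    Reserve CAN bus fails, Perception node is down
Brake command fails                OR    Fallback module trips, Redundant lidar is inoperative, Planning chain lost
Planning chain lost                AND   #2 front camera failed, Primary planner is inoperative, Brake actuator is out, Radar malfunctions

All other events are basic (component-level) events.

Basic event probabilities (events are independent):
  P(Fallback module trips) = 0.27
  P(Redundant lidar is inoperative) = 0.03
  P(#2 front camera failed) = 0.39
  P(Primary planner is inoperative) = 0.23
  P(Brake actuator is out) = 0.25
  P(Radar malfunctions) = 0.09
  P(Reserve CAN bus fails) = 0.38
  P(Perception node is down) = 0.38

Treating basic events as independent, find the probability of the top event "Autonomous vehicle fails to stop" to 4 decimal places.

0.7284

P(Planning chain lost) [AND] = 0.39 × 0.23 × 0.25 × 0.09 = 0.002018
P(Brake command fails) [OR] = 1 − (1−0.27) × (1−0.03) × (1−0.002018) = 0.293329
P(Fallback branch lost) [OR] = 1 − (1−0.38) × (1−0.38) = 0.615600
P(Autonomous vehicle fails to stop) [OR] = 1 − (1−0.293329) × (1−0.615600) = 0.728356
Rounded to 4 decimal places: P(Autonomous vehicle fails to stop) ≈ 0.7284.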